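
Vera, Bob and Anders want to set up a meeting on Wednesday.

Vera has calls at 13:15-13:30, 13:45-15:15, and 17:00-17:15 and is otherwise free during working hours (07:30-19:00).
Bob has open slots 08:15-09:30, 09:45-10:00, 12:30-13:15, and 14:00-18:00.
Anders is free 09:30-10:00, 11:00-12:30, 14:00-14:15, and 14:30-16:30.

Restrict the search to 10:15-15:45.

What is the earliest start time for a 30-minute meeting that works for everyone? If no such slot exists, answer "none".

15:15

Vera free within 07:30–19:00: 07:30–13:15, 13:30–13:45, 15:15–17:00, 17:15–19:00.
Vera ∩ Bob: 08:15–09:30, 09:45–10:00, 12:30–13:15, 15:15–17:00, 17:15–18:00.
Vera ∩ Bob ∩ Anders: 09:45–10:00, 15:15–16:30.
Restricted to 10:15–15:45: 15:15–15:45.
Windows ≥ 30 min: 15:15–15:45.
Earliest such window starts at 15:15.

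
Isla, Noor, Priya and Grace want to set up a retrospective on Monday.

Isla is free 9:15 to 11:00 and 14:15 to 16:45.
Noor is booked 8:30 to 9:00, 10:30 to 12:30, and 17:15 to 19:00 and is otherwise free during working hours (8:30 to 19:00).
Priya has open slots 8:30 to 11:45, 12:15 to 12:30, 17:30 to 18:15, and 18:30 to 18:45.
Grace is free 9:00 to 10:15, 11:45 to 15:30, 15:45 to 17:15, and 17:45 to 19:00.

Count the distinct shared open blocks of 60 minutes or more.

Noor free within 08:30–19:00: 09:00–10:30, 12:30–17:15.
Isla ∩ Noor: 09:15–10:30, 14:15–16:45.
Isla ∩ Noor ∩ Priya: 09:15–10:30.
Isla ∩ Noor ∩ Priya ∩ Grace: 09:15–10:15.
Windows ≥ 60 min: 09:15–10:15.
That's 1 window.

1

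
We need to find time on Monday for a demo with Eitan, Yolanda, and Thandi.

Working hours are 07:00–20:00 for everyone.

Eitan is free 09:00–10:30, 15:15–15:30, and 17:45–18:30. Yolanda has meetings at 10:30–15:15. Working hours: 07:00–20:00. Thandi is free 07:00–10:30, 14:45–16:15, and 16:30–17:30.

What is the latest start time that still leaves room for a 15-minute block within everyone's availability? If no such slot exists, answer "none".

15:15

Yolanda free within 07:00–20:00: 07:00–10:30, 15:15–20:00.
Eitan ∩ Yolanda: 09:00–10:30, 15:15–15:30, 17:45–18:30.
Eitan ∩ Yolanda ∩ Thandi: 09:00–10:30, 15:15–15:30.
Windows ≥ 15 min: 09:00–10:30, 15:15–15:30.
Latest start in the last window 15:15–15:30 is 15:30 − 15 min = 15:15.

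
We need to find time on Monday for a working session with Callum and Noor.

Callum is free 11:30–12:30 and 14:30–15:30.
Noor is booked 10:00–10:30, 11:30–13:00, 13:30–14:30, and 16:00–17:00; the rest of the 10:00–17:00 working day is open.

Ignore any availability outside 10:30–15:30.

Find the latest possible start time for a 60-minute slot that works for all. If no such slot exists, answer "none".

Noor free within 10:00–17:00: 10:30–11:30, 13:00–13:30, 14:30–16:00.
Callum ∩ Noor: 14:30–15:30.
Restricted to 10:30–15:30: 14:30–15:30.
Windows ≥ 60 min: 14:30–15:30.
Latest start in the last window 14:30–15:30 is 15:30 − 60 min = 14:30.

14:30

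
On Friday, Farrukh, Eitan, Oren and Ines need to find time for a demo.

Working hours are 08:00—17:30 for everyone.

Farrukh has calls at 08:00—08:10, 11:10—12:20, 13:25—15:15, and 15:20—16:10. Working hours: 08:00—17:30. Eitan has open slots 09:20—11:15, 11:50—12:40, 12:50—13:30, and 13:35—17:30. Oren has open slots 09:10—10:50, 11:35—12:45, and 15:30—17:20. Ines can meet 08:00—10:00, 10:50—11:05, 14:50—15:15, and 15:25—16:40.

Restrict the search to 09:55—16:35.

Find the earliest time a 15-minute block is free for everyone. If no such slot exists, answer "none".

Farrukh free within 08:00–17:30: 08:10–11:10, 12:20–13:25, 15:15–15:20, 16:10–17:30.
Farrukh ∩ Eitan: 09:20–11:10, 12:20–12:40, 12:50–13:25, 15:15–15:20, 16:10–17:30.
Farrukh ∩ Eitan ∩ Oren: 09:20–10:50, 12:20–12:40, 16:10–17:20.
Farrukh ∩ Eitan ∩ Oren ∩ Ines: 09:20–10:00, 16:10–16:40.
Restricted to 09:55–16:35: 09:55–10:00, 16:10–16:35.
Windows ≥ 15 min: 16:10–16:35.
Earliest such window starts at 16:10.

16:10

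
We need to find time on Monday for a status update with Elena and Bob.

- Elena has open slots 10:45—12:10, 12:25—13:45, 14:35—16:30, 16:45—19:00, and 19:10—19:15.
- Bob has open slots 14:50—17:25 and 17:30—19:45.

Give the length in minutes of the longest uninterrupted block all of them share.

Elena ∩ Bob: 14:50–16:30, 16:45–17:25, 17:30–19:00, 19:10–19:15.
Common window lengths: 100, 40, 90, 5 min; longest is 100.

100 minutes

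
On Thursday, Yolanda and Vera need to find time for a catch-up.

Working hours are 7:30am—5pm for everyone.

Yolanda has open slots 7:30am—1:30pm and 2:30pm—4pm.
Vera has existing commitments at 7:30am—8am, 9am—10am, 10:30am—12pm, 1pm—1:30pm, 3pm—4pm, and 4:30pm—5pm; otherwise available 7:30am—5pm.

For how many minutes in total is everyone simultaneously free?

180 minutes

Vera free within 07:30–17:00: 08:00–09:00, 10:00–10:30, 12:00–13:00, 13:30–15:00, 16:00–16:30.
Yolanda ∩ Vera: 08:00–09:00, 10:00–10:30, 12:00–13:00, 14:30–15:00.
Total common minutes: 60 + 30 + 60 + 30 = 180.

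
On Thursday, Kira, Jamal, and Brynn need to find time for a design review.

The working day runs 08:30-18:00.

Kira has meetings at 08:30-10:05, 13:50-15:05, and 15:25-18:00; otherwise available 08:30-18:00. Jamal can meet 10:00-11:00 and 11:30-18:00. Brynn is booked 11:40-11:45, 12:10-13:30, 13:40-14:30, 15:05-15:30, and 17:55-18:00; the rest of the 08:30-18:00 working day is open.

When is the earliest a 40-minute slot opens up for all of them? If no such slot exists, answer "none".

Kira free within 08:30–18:00: 10:05–13:50, 15:05–15:25.
Brynn free within 08:30–18:00: 08:30–11:40, 11:45–12:10, 13:30–13:40, 14:30–15:05, 15:30–17:55.
Kira ∩ Jamal: 10:05–11:00, 11:30–13:50, 15:05–15:25.
Kira ∩ Jamal ∩ Brynn: 10:05–11:00, 11:30–11:40, 11:45–12:10, 13:30–13:40.
Windows ≥ 40 min: 10:05–11:00.
Earliest such window starts at 10:05.

10:05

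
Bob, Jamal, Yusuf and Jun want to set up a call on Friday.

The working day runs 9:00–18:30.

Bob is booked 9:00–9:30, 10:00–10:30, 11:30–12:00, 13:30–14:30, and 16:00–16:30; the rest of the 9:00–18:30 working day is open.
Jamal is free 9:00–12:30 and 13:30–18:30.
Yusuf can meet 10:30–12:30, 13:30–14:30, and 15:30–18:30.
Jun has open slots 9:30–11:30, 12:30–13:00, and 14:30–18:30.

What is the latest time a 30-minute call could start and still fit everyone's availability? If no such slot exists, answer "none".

18:00

Bob free within 09:00–18:30: 09:30–10:00, 10:30–11:30, 12:00–13:30, 14:30–16:00, 16:30–18:30.
Bob ∩ Jamal: 09:30–10:00, 10:30–11:30, 12:00–12:30, 14:30–16:00, 16:30–18:30.
Bob ∩ Jamal ∩ Yusuf: 10:30–11:30, 12:00–12:30, 15:30–16:00, 16:30–18:30.
Bob ∩ Jamal ∩ Yusuf ∩ Jun: 10:30–11:30, 15:30–16:00, 16:30–18:30.
Windows ≥ 30 min: 10:30–11:30, 15:30–16:00, 16:30–18:30.
Latest start in the last window 16:30–18:30 is 18:30 − 30 min = 18:00.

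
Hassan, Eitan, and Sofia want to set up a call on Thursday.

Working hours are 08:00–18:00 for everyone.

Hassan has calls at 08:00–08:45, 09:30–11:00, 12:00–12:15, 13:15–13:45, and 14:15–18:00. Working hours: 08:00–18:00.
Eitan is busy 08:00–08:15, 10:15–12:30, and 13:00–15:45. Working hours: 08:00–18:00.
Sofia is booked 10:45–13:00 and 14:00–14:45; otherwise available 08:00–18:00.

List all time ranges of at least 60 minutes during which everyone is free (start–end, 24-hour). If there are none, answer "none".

none

Hassan free within 08:00–18:00: 08:45–09:30, 11:00–12:00, 12:15–13:15, 13:45–14:15.
Eitan free within 08:00–18:00: 08:15–10:15, 12:30–13:00, 15:45–18:00.
Sofia free within 08:00–18:00: 08:00–10:45, 13:00–14:00, 14:45–18:00.
Hassan ∩ Eitan: 08:45–09:30, 12:30–13:00.
Hassan ∩ Eitan ∩ Sofia: 08:45–09:30.
Windows ≥ 60 min: (none).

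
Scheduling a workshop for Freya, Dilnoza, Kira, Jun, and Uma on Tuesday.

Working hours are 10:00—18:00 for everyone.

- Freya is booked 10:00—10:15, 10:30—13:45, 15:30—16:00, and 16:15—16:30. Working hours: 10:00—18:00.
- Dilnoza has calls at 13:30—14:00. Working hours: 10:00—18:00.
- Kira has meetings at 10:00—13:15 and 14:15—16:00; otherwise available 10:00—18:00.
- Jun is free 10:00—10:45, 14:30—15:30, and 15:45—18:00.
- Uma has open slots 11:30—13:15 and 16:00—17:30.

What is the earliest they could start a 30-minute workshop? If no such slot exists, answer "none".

16:30

Freya free within 10:00–18:00: 10:15–10:30, 13:45–15:30, 16:00–16:15, 16:30–18:00.
Dilnoza free within 10:00–18:00: 10:00–13:30, 14:00–18:00.
Kira free within 10:00–18:00: 13:15–14:15, 16:00–18:00.
Freya ∩ Dilnoza: 10:15–10:30, 14:00–15:30, 16:00–16:15, 16:30–18:00.
Freya ∩ Dilnoza ∩ Kira: 14:00–14:15, 16:00–16:15, 16:30–18:00.
Freya ∩ Dilnoza ∩ Kira ∩ Jun: 16:00–16:15, 16:30–18:00.
Freya ∩ Dilnoza ∩ Kira ∩ Jun ∩ Uma: 16:00–16:15, 16:30–17:30.
Windows ≥ 30 min: 16:30–17:30.
Earliest such window starts at 16:30.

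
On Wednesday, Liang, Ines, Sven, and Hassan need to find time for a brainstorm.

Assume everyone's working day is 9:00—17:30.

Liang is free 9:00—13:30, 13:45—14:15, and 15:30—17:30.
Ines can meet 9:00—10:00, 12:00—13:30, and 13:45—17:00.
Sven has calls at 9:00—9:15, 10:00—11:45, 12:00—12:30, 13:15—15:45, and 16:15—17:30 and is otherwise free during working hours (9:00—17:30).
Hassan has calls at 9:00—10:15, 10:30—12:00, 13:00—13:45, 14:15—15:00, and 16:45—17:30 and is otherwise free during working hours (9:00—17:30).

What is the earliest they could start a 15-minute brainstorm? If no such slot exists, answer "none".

Sven free within 09:00–17:30: 09:15–10:00, 11:45–12:00, 12:30–13:15, 15:45–16:15.
Hassan free within 09:00–17:30: 10:15–10:30, 12:00–13:00, 13:45–14:15, 15:00–16:45.
Liang ∩ Ines: 09:00–10:00, 12:00–13:30, 13:45–14:15, 15:30–17:00.
Liang ∩ Ines ∩ Sven: 09:15–10:00, 12:30–13:15, 15:45–16:15.
Liang ∩ Ines ∩ Sven ∩ Hassan: 12:30–13:00, 15:45–16:15.
Windows ≥ 15 min: 12:30–13:00, 15:45–16:15.
Earliest such window starts at 12:30.

12:30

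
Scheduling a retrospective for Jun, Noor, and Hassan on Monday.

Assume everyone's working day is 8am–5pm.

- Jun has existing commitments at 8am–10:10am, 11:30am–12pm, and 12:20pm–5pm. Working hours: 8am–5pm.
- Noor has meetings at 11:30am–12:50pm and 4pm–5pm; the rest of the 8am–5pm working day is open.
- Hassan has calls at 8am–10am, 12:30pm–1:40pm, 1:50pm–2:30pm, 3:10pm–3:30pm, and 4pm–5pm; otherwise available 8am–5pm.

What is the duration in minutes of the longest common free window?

Jun free within 08:00–17:00: 10:10–11:30, 12:00–12:20.
Noor free within 08:00–17:00: 08:00–11:30, 12:50–16:00.
Hassan free within 08:00–17:00: 10:00–12:30, 13:40–13:50, 14:30–15:10, 15:30–16:00.
Jun ∩ Noor: 10:10–11:30.
Jun ∩ Noor ∩ Hassan: 10:10–11:30.
Single common window of 80 minutes.

80 minutes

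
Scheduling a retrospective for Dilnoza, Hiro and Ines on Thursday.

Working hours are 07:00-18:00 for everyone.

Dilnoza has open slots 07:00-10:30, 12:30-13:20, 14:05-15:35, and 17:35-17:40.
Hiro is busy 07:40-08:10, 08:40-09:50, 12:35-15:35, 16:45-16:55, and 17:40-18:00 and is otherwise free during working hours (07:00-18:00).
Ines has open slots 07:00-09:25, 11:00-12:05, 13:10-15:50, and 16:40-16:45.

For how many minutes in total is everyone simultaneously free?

70 minutes

Hiro free within 07:00–18:00: 07:00–07:40, 08:10–08:40, 09:50–12:35, 15:35–16:45, 16:55–17:40.
Dilnoza ∩ Hiro: 07:00–07:40, 08:10–08:40, 09:50–10:30, 12:30–12:35, 17:35–17:40.
Dilnoza ∩ Hiro ∩ Ines: 07:00–07:40, 08:10–08:40.
Total common minutes: 40 + 30 = 70.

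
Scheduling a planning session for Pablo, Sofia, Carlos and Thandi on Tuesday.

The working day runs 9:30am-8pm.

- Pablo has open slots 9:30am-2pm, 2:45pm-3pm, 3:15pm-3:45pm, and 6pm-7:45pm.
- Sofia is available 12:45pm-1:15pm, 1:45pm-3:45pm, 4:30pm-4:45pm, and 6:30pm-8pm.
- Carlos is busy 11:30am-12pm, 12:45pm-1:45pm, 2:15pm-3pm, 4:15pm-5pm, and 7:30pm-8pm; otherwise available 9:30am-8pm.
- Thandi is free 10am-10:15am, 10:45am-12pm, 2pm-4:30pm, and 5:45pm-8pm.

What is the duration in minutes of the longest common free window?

60 minutes

Carlos free within 09:30–20:00: 09:30–11:30, 12:00–12:45, 13:45–14:15, 15:00–16:15, 17:00–19:30.
Pablo ∩ Sofia: 12:45–13:15, 13:45–14:00, 14:45–15:00, 15:15–15:45, 18:30–19:45.
Pablo ∩ Sofia ∩ Carlos: 13:45–14:00, 15:15–15:45, 18:30–19:30.
Pablo ∩ Sofia ∩ Carlos ∩ Thandi: 15:15–15:45, 18:30–19:30.
Common window lengths: 30, 60 min; longest is 60.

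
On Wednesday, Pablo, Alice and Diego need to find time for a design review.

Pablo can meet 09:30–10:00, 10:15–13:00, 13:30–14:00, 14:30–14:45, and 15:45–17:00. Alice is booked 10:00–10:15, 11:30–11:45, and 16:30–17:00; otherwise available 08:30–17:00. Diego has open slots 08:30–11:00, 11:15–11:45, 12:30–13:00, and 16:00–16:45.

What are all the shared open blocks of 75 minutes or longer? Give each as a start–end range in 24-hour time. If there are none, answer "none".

Alice free within 08:30–17:00: 08:30–10:00, 10:15–11:30, 11:45–16:30.
Pablo ∩ Alice: 09:30–10:00, 10:15–11:30, 11:45–13:00, 13:30–14:00, 14:30–14:45, 15:45–16:30.
Pablo ∩ Alice ∩ Diego: 09:30–10:00, 10:15–11:00, 11:15–11:30, 12:30–13:00, 16:00–16:30.
Windows ≥ 75 min: (none).

none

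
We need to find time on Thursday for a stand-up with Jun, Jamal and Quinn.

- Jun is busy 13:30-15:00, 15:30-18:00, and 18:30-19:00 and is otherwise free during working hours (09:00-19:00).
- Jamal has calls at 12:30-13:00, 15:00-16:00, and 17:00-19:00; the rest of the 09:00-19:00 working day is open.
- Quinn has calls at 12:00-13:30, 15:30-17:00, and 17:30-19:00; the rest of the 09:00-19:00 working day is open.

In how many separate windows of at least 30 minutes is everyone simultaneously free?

Jun free within 09:00–19:00: 09:00–13:30, 15:00–15:30, 18:00–18:30.
Jamal free within 09:00–19:00: 09:00–12:30, 13:00–15:00, 16:00–17:00.
Quinn free within 09:00–19:00: 09:00–12:00, 13:30–15:30, 17:00–17:30.
Jun ∩ Jamal: 09:00–12:30, 13:00–13:30.
Jun ∩ Jamal ∩ Quinn: 09:00–12:00.
Windows ≥ 30 min: 09:00–12:00.
That's 1 window.

1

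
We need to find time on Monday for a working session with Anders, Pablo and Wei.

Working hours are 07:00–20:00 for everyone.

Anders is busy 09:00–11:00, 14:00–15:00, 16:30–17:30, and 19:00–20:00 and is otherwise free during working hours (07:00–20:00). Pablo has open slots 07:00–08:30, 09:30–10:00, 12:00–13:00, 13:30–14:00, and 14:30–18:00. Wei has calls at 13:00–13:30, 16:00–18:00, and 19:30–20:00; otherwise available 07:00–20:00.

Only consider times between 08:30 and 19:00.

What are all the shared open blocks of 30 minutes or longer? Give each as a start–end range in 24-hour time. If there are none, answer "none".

Anders free within 07:00–20:00: 07:00–09:00, 11:00–14:00, 15:00–16:30, 17:30–19:00.
Wei free within 07:00–20:00: 07:00–13:00, 13:30–16:00, 18:00–19:30.
Anders ∩ Pablo: 07:00–08:30, 12:00–13:00, 13:30–14:00, 15:00–16:30, 17:30–18:00.
Anders ∩ Pablo ∩ Wei: 07:00–08:30, 12:00–13:00, 13:30–14:00, 15:00–16:00.
Restricted to 08:30–19:00: 12:00–13:00, 13:30–14:00, 15:00–16:00.
Windows ≥ 30 min: 12:00–13:00, 13:30–14:00, 15:00–16:00.

12:00–13:00, 13:30–14:00, 15:00–16:00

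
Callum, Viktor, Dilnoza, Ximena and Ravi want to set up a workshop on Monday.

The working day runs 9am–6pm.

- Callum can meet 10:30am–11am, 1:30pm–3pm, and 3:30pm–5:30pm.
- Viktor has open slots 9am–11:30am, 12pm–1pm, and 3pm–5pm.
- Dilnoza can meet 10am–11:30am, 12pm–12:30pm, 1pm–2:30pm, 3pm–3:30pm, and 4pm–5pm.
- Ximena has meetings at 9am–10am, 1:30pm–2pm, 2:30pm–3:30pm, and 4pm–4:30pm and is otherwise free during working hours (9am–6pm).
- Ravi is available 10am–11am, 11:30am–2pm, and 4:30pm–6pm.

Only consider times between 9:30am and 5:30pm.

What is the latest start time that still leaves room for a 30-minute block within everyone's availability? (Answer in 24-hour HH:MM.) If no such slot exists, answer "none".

16:30

Ximena free within 09:00–18:00: 10:00–13:30, 14:00–14:30, 15:30–16:00, 16:30–18:00.
Callum ∩ Viktor: 10:30–11:00, 15:30–17:00.
Callum ∩ Viktor ∩ Dilnoza: 10:30–11:00, 16:00–17:00.
Callum ∩ Viktor ∩ Dilnoza ∩ Ximena: 10:30–11:00, 16:30–17:00.
Callum ∩ Viktor ∩ Dilnoza ∩ Ximena ∩ Ravi: 10:30–11:00, 16:30–17:00.
Restricted to 09:30–17:30: 10:30–11:00, 16:30–17:00.
Windows ≥ 30 min: 10:30–11:00, 16:30–17:00.
Latest start in the last window 16:30–17:00 is 17:00 − 30 min = 16:30.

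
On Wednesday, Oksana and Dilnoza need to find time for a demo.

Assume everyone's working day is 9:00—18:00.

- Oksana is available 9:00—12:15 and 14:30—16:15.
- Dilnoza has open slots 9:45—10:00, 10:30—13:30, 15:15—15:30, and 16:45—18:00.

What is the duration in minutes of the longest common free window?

Oksana ∩ Dilnoza: 09:45–10:00, 10:30–12:15, 15:15–15:30.
Common window lengths: 15, 105, 15 min; longest is 105.

105 minutes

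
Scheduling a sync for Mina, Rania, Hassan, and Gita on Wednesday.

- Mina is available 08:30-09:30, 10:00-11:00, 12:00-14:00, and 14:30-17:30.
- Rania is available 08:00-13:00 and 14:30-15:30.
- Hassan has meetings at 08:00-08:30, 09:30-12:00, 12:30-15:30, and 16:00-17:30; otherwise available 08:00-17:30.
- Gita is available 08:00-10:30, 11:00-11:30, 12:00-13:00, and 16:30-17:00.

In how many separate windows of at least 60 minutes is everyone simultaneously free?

1

Hassan free within 08:00–17:30: 08:30–09:30, 12:00–12:30, 15:30–16:00.
Mina ∩ Rania: 08:30–09:30, 10:00–11:00, 12:00–13:00, 14:30–15:30.
Mina ∩ Rania ∩ Hassan: 08:30–09:30, 12:00–12:30.
Mina ∩ Rania ∩ Hassan ∩ Gita: 08:30–09:30, 12:00–12:30.
Windows ≥ 60 min: 08:30–09:30.
That's 1 window.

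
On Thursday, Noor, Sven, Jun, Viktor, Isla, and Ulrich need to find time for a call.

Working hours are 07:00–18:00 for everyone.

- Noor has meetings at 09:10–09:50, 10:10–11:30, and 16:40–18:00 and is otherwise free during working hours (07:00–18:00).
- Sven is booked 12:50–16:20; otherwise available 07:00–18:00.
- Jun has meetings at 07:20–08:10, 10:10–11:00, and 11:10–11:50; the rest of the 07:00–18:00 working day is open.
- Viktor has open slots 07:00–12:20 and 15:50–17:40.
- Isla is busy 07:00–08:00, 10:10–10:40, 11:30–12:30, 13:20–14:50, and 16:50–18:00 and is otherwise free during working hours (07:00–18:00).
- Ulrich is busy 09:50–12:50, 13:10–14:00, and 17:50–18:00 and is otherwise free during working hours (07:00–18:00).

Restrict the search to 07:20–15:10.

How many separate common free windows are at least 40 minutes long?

1

Noor free within 07:00–18:00: 07:00–09:10, 09:50–10:10, 11:30–16:40.
Sven free within 07:00–18:00: 07:00–12:50, 16:20–18:00.
Jun free within 07:00–18:00: 07:00–07:20, 08:10–10:10, 11:00–11:10, 11:50–18:00.
Isla free within 07:00–18:00: 08:00–10:10, 10:40–11:30, 12:30–13:20, 14:50–16:50.
Ulrich free within 07:00–18:00: 07:00–09:50, 12:50–13:10, 14:00–17:50.
Noor ∩ Sven: 07:00–09:10, 09:50–10:10, 11:30–12:50, 16:20–16:40.
Noor ∩ Sven ∩ Jun: 07:00–07:20, 08:10–09:10, 09:50–10:10, 11:50–12:50, 16:20–16:40.
Noor ∩ Sven ∩ Jun ∩ Viktor: 07:00–07:20, 08:10–09:10, 09:50–10:10, 11:50–12:20, 16:20–16:40.
Noor ∩ Sven ∩ Jun ∩ Viktor ∩ Isla: 08:10–09:10, 09:50–10:10, 16:20–16:40.
Noor ∩ Sven ∩ Jun ∩ Viktor ∩ Isla ∩ Ulrich: 08:10–09:10, 16:20–16:40.
Restricted to 07:20–15:10: 08:10–09:10.
Windows ≥ 40 min: 08:10–09:10.
That's 1 window.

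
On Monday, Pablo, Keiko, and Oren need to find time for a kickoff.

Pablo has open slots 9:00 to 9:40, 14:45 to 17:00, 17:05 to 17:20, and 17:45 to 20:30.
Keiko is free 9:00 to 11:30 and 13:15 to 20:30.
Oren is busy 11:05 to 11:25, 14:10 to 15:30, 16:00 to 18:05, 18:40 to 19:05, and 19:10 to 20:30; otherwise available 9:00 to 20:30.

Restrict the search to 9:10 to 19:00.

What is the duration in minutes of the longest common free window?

35 minutes

Oren free within 09:00–20:30: 09:00–11:05, 11:25–14:10, 15:30–16:00, 18:05–18:40, 19:05–19:10.
Pablo ∩ Keiko: 09:00–09:40, 14:45–17:00, 17:05–17:20, 17:45–20:30.
Pablo ∩ Keiko ∩ Oren: 09:00–09:40, 15:30–16:00, 18:05–18:40, 19:05–19:10.
Restricted to 09:10–19:00: 09:10–09:40, 15:30–16:00, 18:05–18:40.
Common window lengths: 30, 30, 35 min; longest is 35.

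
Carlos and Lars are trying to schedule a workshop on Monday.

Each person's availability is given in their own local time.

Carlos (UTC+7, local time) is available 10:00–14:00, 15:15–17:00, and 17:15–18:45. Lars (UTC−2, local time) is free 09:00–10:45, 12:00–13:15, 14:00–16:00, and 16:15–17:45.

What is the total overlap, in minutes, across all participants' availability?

Carlos → UTC: 03:00–07:00, 08:15–10:00, 10:15–11:45.
Lars → UTC: 11:00–12:45, 14:00–15:15, 16:00–18:00, 18:15–19:45.
Carlos ∩ Lars: 11:00–11:45.
Total common minutes: 45.

45 minutes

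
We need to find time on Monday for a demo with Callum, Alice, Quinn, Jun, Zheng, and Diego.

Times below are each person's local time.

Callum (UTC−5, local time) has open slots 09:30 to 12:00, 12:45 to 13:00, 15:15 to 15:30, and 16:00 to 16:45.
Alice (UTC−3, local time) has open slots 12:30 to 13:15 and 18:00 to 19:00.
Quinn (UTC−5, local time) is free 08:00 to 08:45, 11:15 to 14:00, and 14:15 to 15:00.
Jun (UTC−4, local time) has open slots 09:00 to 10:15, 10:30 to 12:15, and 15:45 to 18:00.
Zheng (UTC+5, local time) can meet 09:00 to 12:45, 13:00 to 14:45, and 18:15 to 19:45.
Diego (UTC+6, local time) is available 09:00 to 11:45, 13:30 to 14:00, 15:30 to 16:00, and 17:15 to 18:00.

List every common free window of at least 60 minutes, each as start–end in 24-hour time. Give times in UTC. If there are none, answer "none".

none

Callum → UTC: 14:30–17:00, 17:45–18:00, 20:15–20:30, 21:00–21:45.
Alice → UTC: 15:30–16:15, 21:00–22:00.
Quinn → UTC: 13:00–13:45, 16:15–19:00, 19:15–20:00.
Jun → UTC: 13:00–14:15, 14:30–16:15, 19:45–22:00.
Zheng → UTC: 04:00–07:45, 08:00–09:45, 13:15–14:45.
Diego → UTC: 03:00–05:45, 07:30–08:00, 09:30–10:00, 11:15–12:00.
Callum ∩ Alice: 15:30–16:15, 21:00–21:45.
Callum ∩ Alice ∩ Quinn: (none).
Callum ∩ Alice ∩ Quinn ∩ Jun: (none).
Callum ∩ Alice ∩ Quinn ∩ Jun ∩ Zheng: (none).
Callum ∩ Alice ∩ Quinn ∩ Jun ∩ Zheng ∩ Diego: (none).
Windows ≥ 60 min: (none).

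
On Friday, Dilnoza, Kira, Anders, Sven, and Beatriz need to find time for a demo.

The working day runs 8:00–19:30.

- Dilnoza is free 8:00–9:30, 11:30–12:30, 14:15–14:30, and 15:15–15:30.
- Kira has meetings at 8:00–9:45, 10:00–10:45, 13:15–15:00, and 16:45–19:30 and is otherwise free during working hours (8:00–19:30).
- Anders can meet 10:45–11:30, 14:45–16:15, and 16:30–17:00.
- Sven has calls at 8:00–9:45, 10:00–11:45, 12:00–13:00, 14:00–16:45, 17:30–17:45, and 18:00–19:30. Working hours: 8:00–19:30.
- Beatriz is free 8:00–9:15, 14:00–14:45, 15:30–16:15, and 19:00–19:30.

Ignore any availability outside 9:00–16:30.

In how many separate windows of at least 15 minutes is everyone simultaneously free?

Kira free within 08:00–19:30: 09:45–10:00, 10:45–13:15, 15:00–16:45.
Sven free within 08:00–19:30: 09:45–10:00, 11:45–12:00, 13:00–14:00, 16:45–17:30, 17:45–18:00.
Dilnoza ∩ Kira: 11:30–12:30, 15:15–15:30.
Dilnoza ∩ Kira ∩ Anders: 15:15–15:30.
Dilnoza ∩ Kira ∩ Anders ∩ Sven: (none).
Dilnoza ∩ Kira ∩ Anders ∩ Sven ∩ Beatriz: (none).
Restricted to 09:00–16:30: (none).
Windows ≥ 15 min: (none).
That's 0 windows.

0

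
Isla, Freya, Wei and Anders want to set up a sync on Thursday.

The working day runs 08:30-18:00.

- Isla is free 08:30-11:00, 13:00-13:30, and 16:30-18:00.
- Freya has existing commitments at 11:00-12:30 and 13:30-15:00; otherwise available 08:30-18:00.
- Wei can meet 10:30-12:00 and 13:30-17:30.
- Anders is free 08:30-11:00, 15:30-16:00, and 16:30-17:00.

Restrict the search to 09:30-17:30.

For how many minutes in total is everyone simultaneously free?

Freya free within 08:30–18:00: 08:30–11:00, 12:30–13:30, 15:00–18:00.
Isla ∩ Freya: 08:30–11:00, 13:00–13:30, 16:30–18:00.
Isla ∩ Freya ∩ Wei: 10:30–11:00, 16:30–17:30.
Isla ∩ Freya ∩ Wei ∩ Anders: 10:30–11:00, 16:30–17:00.
Restricted to 09:30–17:30: 10:30–11:00, 16:30–17:00.
Total common minutes: 30 + 30 = 60.

60 minutes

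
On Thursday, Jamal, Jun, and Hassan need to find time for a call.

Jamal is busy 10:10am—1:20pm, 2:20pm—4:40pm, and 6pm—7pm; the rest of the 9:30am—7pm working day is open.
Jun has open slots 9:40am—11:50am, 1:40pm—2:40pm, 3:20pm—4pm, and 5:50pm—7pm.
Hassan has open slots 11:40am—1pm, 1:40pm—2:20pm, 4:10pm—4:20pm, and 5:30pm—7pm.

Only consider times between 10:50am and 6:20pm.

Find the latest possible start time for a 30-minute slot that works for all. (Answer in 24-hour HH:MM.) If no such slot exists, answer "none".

Jamal free within 09:30–19:00: 09:30–10:10, 13:20–14:20, 16:40–18:00.
Jamal ∩ Jun: 09:40–10:10, 13:40–14:20, 17:50–18:00.
Jamal ∩ Jun ∩ Hassan: 13:40–14:20, 17:50–18:00.
Restricted to 10:50–18:20: 13:40–14:20, 17:50–18:00.
Windows ≥ 30 min: 13:40–14:20.
Latest start in the last window 13:40–14:20 is 14:20 − 30 min = 13:50.

13:50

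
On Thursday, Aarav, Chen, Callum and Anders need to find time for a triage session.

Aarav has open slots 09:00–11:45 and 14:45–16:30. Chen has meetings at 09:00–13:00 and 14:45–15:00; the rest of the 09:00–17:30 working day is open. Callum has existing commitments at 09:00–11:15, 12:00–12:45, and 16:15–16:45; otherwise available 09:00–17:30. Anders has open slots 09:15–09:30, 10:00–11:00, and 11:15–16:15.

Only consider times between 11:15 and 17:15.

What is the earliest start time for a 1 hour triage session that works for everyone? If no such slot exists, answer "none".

Chen free within 09:00–17:30: 13:00–14:45, 15:00–17:30.
Callum free within 09:00–17:30: 11:15–12:00, 12:45–16:15, 16:45–17:30.
Aarav ∩ Chen: 15:00–16:30.
Aarav ∩ Chen ∩ Callum: 15:00–16:15.
Aarav ∩ Chen ∩ Callum ∩ Anders: 15:00–16:15.
Restricted to 11:15–17:15: 15:00–16:15.
Windows ≥ 60 min: 15:00–16:15.
Earliest such window starts at 15:00.

15:00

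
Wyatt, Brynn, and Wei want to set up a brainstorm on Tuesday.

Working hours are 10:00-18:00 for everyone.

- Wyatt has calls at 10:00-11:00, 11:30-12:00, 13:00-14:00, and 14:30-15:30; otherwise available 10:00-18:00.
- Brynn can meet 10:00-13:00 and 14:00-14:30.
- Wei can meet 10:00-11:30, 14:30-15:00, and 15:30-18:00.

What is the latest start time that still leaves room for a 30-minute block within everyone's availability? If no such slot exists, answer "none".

Wyatt free within 10:00–18:00: 11:00–11:30, 12:00–13:00, 14:00–14:30, 15:30–18:00.
Wyatt ∩ Brynn: 11:00–11:30, 12:00–13:00, 14:00–14:30.
Wyatt ∩ Brynn ∩ Wei: 11:00–11:30.
Windows ≥ 30 min: 11:00–11:30.
Latest start in the last window 11:00–11:30 is 11:30 − 30 min = 11:00.

11:00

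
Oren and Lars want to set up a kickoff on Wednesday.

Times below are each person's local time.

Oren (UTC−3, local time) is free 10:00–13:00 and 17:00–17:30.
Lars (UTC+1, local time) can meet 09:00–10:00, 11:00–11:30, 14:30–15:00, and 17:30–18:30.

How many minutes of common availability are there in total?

30 minutes

Oren → UTC: 13:00–16:00, 20:00–20:30.
Lars → UTC: 08:00–09:00, 10:00–10:30, 13:30–14:00, 16:30–17:30.
Oren ∩ Lars: 13:30–14:00.
Total common minutes: 30.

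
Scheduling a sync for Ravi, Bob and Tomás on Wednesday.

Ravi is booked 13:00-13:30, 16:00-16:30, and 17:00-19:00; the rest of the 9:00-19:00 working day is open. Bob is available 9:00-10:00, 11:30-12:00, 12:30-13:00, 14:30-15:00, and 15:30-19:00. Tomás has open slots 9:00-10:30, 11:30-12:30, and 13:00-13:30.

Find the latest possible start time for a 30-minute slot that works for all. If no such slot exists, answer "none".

11:30

Ravi free within 09:00–19:00: 09:00–13:00, 13:30–16:00, 16:30–17:00.
Ravi ∩ Bob: 09:00–10:00, 11:30–12:00, 12:30–13:00, 14:30–15:00, 15:30–16:00, 16:30–17:00.
Ravi ∩ Bob ∩ Tomás: 09:00–10:00, 11:30–12:00.
Windows ≥ 30 min: 09:00–10:00, 11:30–12:00.
Latest start in the last window 11:30–12:00 is 12:00 − 30 min = 11:30.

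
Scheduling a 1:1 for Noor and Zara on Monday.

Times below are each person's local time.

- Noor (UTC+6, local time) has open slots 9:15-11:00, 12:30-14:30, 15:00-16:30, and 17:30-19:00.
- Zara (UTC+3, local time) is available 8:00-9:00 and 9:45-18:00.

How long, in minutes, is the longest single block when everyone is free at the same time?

Noor → UTC: 03:15–05:00, 06:30–08:30, 09:00–10:30, 11:30–13:00.
Zara → UTC: 05:00–06:00, 06:45–15:00.
Noor ∩ Zara: 06:45–08:30, 09:00–10:30, 11:30–13:00.
Common window lengths: 105, 90, 90 min; longest is 105.

105 minutes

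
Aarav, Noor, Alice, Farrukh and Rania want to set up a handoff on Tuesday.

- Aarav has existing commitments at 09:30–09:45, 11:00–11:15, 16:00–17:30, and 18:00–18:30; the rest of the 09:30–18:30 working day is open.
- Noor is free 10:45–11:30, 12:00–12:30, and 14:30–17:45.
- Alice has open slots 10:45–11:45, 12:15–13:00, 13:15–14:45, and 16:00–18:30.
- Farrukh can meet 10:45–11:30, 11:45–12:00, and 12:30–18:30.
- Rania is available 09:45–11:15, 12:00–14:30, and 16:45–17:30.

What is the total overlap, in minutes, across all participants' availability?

15 minutes

Aarav free within 09:30–18:30: 09:45–11:00, 11:15–16:00, 17:30–18:00.
Aarav ∩ Noor: 10:45–11:00, 11:15–11:30, 12:00–12:30, 14:30–16:00, 17:30–17:45.
Aarav ∩ Noor ∩ Alice: 10:45–11:00, 11:15–11:30, 12:15–12:30, 14:30–14:45, 17:30–17:45.
Aarav ∩ Noor ∩ Alice ∩ Farrukh: 10:45–11:00, 11:15–11:30, 14:30–14:45, 17:30–17:45.
Aarav ∩ Noor ∩ Alice ∩ Farrukh ∩ Rania: 10:45–11:00.
Total common minutes: 15.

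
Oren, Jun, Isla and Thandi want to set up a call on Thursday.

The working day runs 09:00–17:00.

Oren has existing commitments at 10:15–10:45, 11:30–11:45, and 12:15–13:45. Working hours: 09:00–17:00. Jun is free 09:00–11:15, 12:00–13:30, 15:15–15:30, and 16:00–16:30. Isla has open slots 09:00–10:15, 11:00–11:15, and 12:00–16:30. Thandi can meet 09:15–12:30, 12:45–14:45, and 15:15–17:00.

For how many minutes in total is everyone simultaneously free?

Oren free within 09:00–17:00: 09:00–10:15, 10:45–11:30, 11:45–12:15, 13:45–17:00.
Oren ∩ Jun: 09:00–10:15, 10:45–11:15, 12:00–12:15, 15:15–15:30, 16:00–16:30.
Oren ∩ Jun ∩ Isla: 09:00–10:15, 11:00–11:15, 12:00–12:15, 15:15–15:30, 16:00–16:30.
Oren ∩ Jun ∩ Isla ∩ Thandi: 09:15–10:15, 11:00–11:15, 12:00–12:15, 15:15–15:30, 16:00–16:30.
Total common minutes: 60 + 15 + 15 + 15 + 30 = 135.

135 minutes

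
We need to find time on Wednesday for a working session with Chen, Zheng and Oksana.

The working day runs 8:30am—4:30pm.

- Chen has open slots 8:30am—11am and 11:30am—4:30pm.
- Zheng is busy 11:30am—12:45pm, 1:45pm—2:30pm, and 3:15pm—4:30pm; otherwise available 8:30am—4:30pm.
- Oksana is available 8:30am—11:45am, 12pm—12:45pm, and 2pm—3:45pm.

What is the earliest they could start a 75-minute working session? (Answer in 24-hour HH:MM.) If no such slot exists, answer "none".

08:30

Zheng free within 08:30–16:30: 08:30–11:30, 12:45–13:45, 14:30–15:15.
Chen ∩ Zheng: 08:30–11:00, 12:45–13:45, 14:30–15:15.
Chen ∩ Zheng ∩ Oksana: 08:30–11:00, 14:30–15:15.
Windows ≥ 75 min: 08:30–11:00.
Earliest such window starts at 08:30.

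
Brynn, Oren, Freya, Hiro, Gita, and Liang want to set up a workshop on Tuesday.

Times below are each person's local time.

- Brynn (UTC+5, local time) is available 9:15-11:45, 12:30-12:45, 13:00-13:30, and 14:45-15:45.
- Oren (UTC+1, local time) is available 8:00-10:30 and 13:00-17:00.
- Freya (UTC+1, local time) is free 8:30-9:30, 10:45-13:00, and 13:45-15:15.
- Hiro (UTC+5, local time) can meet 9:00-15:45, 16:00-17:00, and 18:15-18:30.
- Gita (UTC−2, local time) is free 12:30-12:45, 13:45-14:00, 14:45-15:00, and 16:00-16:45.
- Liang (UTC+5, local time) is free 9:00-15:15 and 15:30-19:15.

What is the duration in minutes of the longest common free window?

Brynn → UTC: 04:15–06:45, 07:30–07:45, 08:00–08:30, 09:45–10:45.
Oren → UTC: 07:00–09:30, 12:00–16:00.
Freya → UTC: 07:30–08:30, 09:45–12:00, 12:45–14:15.
Hiro → UTC: 04:00–10:45, 11:00–12:00, 13:15–13:30.
Gita → UTC: 14:30–14:45, 15:45–16:00, 16:45–17:00, 18:00–18:45.
Liang → UTC: 04:00–10:15, 10:30–14:15.
Brynn ∩ Oren: 07:30–07:45, 08:00–08:30.
Brynn ∩ Oren ∩ Freya: 07:30–07:45, 08:00–08:30.
Brynn ∩ Oren ∩ Freya ∩ Hiro: 07:30–07:45, 08:00–08:30.
Brynn ∩ Oren ∩ Freya ∩ Hiro ∩ Gita: (none).
Brynn ∩ Oren ∩ Freya ∩ Hiro ∩ Gita ∩ Liang: (none).
No common window.

0 minutes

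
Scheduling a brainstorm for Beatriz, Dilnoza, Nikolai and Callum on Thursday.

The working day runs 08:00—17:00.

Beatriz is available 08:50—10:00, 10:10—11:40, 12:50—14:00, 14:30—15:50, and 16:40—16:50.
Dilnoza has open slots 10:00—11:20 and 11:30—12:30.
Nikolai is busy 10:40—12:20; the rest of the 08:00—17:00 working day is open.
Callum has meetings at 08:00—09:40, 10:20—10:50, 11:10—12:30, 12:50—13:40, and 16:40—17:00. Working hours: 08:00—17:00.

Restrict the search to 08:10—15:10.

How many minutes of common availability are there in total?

10 minutes

Nikolai free within 08:00–17:00: 08:00–10:40, 12:20–17:00.
Callum free within 08:00–17:00: 09:40–10:20, 10:50–11:10, 12:30–12:50, 13:40–16:40.
Beatriz ∩ Dilnoza: 10:10–11:20, 11:30–11:40.
Beatriz ∩ Dilnoza ∩ Nikolai: 10:10–10:40.
Beatriz ∩ Dilnoza ∩ Nikolai ∩ Callum: 10:10–10:20.
Restricted to 08:10–15:10: 10:10–10:20.
Total common minutes: 10.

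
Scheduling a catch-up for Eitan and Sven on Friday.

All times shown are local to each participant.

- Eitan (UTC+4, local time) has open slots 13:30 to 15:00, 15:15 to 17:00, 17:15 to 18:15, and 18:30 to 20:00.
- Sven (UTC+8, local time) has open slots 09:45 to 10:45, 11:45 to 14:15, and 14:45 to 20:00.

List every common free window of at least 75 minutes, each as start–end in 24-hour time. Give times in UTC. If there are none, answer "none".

Eitan → UTC: 09:30–11:00, 11:15–13:00, 13:15–14:15, 14:30–16:00.
Sven → UTC: 01:45–02:45, 03:45–06:15, 06:45–12:00.
Eitan ∩ Sven: 09:30–11:00, 11:15–12:00.
Windows ≥ 75 min: 09:30–11:00.

09:30–11:00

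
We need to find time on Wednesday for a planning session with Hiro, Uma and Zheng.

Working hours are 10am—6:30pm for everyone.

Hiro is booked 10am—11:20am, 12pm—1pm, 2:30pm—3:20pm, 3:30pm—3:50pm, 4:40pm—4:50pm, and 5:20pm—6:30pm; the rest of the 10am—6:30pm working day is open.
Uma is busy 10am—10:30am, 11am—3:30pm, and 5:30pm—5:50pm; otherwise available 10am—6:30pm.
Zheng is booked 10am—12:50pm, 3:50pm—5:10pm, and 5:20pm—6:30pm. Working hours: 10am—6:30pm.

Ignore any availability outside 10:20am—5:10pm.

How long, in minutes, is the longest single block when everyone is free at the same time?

Hiro free within 10:00–18:30: 11:20–12:00, 13:00–14:30, 15:20–15:30, 15:50–16:40, 16:50–17:20.
Uma free within 10:00–18:30: 10:30–11:00, 15:30–17:30, 17:50–18:30.
Zheng free within 10:00–18:30: 12:50–15:50, 17:10–17:20.
Hiro ∩ Uma: 15:50–16:40, 16:50–17:20.
Hiro ∩ Uma ∩ Zheng: 17:10–17:20.
Restricted to 10:20–17:10: (none).
No common window.

0 minutes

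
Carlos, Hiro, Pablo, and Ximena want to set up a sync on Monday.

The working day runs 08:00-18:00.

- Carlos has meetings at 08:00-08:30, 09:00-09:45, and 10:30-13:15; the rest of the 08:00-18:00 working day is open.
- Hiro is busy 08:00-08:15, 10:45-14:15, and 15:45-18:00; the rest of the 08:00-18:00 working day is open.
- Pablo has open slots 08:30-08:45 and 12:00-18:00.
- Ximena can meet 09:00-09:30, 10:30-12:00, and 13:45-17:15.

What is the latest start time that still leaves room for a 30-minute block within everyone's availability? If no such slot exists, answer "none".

Carlos free within 08:00–18:00: 08:30–09:00, 09:45–10:30, 13:15–18:00.
Hiro free within 08:00–18:00: 08:15–10:45, 14:15–15:45.
Carlos ∩ Hiro: 08:30–09:00, 09:45–10:30, 14:15–15:45.
Carlos ∩ Hiro ∩ Pablo: 08:30–08:45, 14:15–15:45.
Carlos ∩ Hiro ∩ Pablo ∩ Ximena: 14:15–15:45.
Windows ≥ 30 min: 14:15–15:45.
Latest start in the last window 14:15–15:45 is 15:45 − 30 min = 15:15.

15:15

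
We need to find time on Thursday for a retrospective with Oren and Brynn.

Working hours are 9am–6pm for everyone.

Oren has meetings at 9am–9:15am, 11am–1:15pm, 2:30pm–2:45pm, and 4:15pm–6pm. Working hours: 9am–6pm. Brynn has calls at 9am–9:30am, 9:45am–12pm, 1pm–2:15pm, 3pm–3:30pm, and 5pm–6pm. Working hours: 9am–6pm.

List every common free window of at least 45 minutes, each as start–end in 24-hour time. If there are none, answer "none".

15:30–16:15

Oren free within 09:00–18:00: 09:15–11:00, 13:15–14:30, 14:45–16:15.
Brynn free within 09:00–18:00: 09:30–09:45, 12:00–13:00, 14:15–15:00, 15:30–17:00.
Oren ∩ Brynn: 09:30–09:45, 14:15–14:30, 14:45–15:00, 15:30–16:15.
Windows ≥ 45 min: 15:30–16:15.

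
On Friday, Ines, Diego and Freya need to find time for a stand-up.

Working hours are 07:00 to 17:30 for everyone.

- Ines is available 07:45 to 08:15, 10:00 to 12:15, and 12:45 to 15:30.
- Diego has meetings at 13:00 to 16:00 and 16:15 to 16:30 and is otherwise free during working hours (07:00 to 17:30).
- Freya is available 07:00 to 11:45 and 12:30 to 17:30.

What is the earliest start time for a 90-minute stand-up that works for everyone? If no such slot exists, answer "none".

10:00

Diego free within 07:00–17:30: 07:00–13:00, 16:00–16:15, 16:30–17:30.
Ines ∩ Diego: 07:45–08:15, 10:00–12:15, 12:45–13:00.
Ines ∩ Diego ∩ Freya: 07:45–08:15, 10:00–11:45, 12:45–13:00.
Windows ≥ 90 min: 10:00–11:45.
Earliest such window starts at 10:00.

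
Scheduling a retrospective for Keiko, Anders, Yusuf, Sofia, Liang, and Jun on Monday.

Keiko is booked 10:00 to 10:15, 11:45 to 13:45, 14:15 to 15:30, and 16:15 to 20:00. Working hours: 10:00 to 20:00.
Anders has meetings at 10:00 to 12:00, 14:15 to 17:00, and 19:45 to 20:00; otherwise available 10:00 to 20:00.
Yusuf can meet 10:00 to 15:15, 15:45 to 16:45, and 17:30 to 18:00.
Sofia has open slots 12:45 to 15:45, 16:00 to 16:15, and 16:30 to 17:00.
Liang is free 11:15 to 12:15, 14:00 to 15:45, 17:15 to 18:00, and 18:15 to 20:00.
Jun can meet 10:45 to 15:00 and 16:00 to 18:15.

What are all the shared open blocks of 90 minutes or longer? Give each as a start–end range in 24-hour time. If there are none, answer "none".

Keiko free within 10:00–20:00: 10:15–11:45, 13:45–14:15, 15:30–16:15.
Anders free within 10:00–20:00: 12:00–14:15, 17:00–19:45.
Keiko ∩ Anders: 13:45–14:15.
Keiko ∩ Anders ∩ Yusuf: 13:45–14:15.
Keiko ∩ Anders ∩ Yusuf ∩ Sofia: 13:45–14:15.
Keiko ∩ Anders ∩ Yusuf ∩ Sofia ∩ Liang: 14:00–14:15.
Keiko ∩ Anders ∩ Yusuf ∩ Sofia ∩ Liang ∩ Jun: 14:00–14:15.
Windows ≥ 90 min: (none).

none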